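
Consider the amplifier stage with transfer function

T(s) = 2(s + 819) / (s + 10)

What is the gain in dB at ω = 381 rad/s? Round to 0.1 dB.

At s = jω = j381:
zero (s+819): 819 + j381 → |·| = √(819²+381²) = √815922 ≈ 903.28, ∠ = arctan(381/819) ≈ 24.95°
pole (s+10): 10 + j381 → |·| = √(10²+381²) = √145261 ≈ 381.13, ∠ = arctan(381/10) ≈ 88.50°
|T| = 2 · 903.28 / 381.13 ≈ 4.74
Gain = 20 log₁₀(4.74) ≈ 13.52 dB

13.5 dB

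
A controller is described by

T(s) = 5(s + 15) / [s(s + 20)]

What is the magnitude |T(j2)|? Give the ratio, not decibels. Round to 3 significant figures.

1.88

At s = jω = j2:
zero (s+15): 15 + j2 → |·| = √(15²+2²) = √229 ≈ 15.133, ∠ = arctan(2/15) ≈ 7.59°
pole (s+20): 20 + j2 → |·| = √(20²+2²) = √404 ≈ 20.1, ∠ = arctan(2/20) ≈ 5.71°
pole at origin: |s| = 2, ∠ = 90.00° (in denominator)
|T| = 5 · 15.133 / 40.2 ≈ 1.8822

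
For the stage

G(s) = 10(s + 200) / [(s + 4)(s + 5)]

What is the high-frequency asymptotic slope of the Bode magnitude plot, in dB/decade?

-20 dB/decade

Each pole contributes −20 dB/decade at high frequency; each zero contributes +20 dB/decade.
Net: 1 zero(s) − 2 pole(s) → -20 dB/decade.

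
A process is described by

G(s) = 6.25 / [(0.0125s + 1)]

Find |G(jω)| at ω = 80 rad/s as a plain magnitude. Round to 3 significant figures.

4.42

At ω = 80 rad/s:
pole (1 + j80·0.0125) = 1 + j1 → |·| ≈ 1.4142, ∠ ≈ 45.00°
|G| = 6.25 · 1 / (1.4142) ≈ 4.4195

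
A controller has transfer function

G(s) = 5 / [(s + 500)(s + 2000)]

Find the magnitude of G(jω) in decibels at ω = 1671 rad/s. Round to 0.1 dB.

At s = jω = j1671:
pole (s+500): 500 + j1671 → |·| = √(500²+1671²) = √3042241 ≈ 1744.2, ∠ = arctan(1671/500) ≈ 73.34°
pole (s+2000): 2000 + j1671 → |·| = √(2000²+1671²) = √6792241 ≈ 2606.2, ∠ = arctan(1671/2000) ≈ 39.88°
|G| = 5 / 4.5457e+06 ≈ 1.0999e-06
Gain = 20 log₁₀(1.0999e-06) ≈ -119.17 dB

-119.2 dB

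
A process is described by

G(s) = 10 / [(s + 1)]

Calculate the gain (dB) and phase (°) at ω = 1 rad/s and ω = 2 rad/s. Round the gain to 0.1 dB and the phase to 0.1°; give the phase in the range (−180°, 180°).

ω = 1: 17.0 dB, -45.0°; ω = 2: 13.0 dB, -63.4°

At ω = 1 rad/s:
pole (1 + j1·1) = 1 + j1 → |·| ≈ 1.4142, ∠ ≈ 45.00°
|G| = 10 · 1 / (1.4142) ≈ 7.0711
Gain = 20 log₁₀(7.0711) ≈ 16.99 dB
∠G = (0°) − (45.00°) = -45.00°

At ω = 2 rad/s:
pole (1 + j2·1) = 1 + j2 → |·| ≈ 2.2361, ∠ ≈ 63.43°
|G| = 10 · 1 / (2.2361) ≈ 4.4721
Gain = 20 log₁₀(4.4721) ≈ 13.01 dB
∠G = (0°) − (63.43°) = -63.43°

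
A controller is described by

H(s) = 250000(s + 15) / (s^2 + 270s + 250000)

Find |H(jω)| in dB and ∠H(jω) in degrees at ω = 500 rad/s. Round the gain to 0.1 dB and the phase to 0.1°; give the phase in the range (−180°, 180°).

59.3 dB, -1.7°

At s = jω = j500:
zero (s+15): 15 + j500 → |·| = √(15²+500²) = √250225 ≈ 500.22, ∠ = arctan(500/15) ≈ 88.28°
quadratic: (j500)² + 270·j500 + 250000 = 0 + j135000 → |·| ≈ 1.35e+05, ∠ ≈ 90.00°
|H| = 250000 · 500.22 / 1.35e+05 ≈ 926.33
Gain = 20 log₁₀(926.33) ≈ 59.34 dB
∠H = 88.28° − 90.00° = -1.72°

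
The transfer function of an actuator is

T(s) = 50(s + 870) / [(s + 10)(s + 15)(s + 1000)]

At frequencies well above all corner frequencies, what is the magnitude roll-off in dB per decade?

Each pole contributes −20 dB/decade at high frequency; each zero contributes +20 dB/decade.
Net: 1 zero(s) − 3 pole(s) → -40 dB/decade.

-40 dB/decade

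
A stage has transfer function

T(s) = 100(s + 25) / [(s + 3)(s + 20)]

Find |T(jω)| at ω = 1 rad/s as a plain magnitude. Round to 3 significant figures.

At s = jω = j1:
zero (s+25): 25 + j1 → |·| = √(25²+1²) = √626 ≈ 25.02, ∠ = arctan(1/25) ≈ 2.29°
pole (s+3): 3 + j1 → |·| = √(3²+1²) = √10 ≈ 3.1623, ∠ = arctan(1/3) ≈ 18.43°
pole (s+20): 20 + j1 → |·| = √(20²+1²) = √401 ≈ 20.025, ∠ = arctan(1/20) ≈ 2.86°
|T| = 100 · 25.02 / 63.325 ≈ 39.51

39.5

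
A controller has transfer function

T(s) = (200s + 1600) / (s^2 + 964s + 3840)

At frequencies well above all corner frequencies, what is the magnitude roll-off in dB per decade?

-20 dB/decade

Each pole contributes −20 dB/decade at high frequency; each zero contributes +20 dB/decade.
Net: 1 zero(s) − 2 pole(s) → -20 dB/decade.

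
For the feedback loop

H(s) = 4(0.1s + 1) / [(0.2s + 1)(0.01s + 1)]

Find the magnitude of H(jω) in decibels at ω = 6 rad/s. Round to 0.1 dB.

9.5 dB

At ω = 6 rad/s:
zero (1 + j6·0.1) = 1 + j0.6 → |·| ≈ 1.1662, ∠ ≈ 30.96°
pole (1 + j6·0.2) = 1 + j1.2 → |·| ≈ 1.562, ∠ ≈ 50.19°
pole (1 + j6·0.01) = 1 + j0.06 → |·| ≈ 1.0018, ∠ ≈ 3.43°
|H| = 4 · 1.1662 / (1.562 · 1.0018) ≈ 2.9811
Gain = 20 log₁₀(2.9811) ≈ 9.49 dB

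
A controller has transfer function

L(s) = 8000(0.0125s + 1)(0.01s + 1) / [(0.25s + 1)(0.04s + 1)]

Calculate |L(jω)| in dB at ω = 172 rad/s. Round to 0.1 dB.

42.0 dB

At ω = 172 rad/s:
zero (1 + j172·0.0125) = 1 + j2.15 → |·| ≈ 2.3712, ∠ ≈ 65.06°
zero (1 + j172·0.01) = 1 + j1.72 → |·| ≈ 1.9896, ∠ ≈ 59.83°
pole (1 + j172·0.25) = 1 + j43 → |·| ≈ 43.012, ∠ ≈ 88.67°
pole (1 + j172·0.04) = 1 + j6.88 → |·| ≈ 6.9523, ∠ ≈ 81.73°
|L| = 8000 · 2.3712 · 1.9896 / (43.012 · 6.9523) ≈ 126.21
Gain = 20 log₁₀(126.21) ≈ 42.02 dB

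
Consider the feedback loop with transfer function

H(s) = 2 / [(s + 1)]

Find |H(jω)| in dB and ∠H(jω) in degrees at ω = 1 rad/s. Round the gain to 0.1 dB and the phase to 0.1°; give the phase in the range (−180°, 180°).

3.0 dB, -45.0°

At ω = 1 rad/s:
pole (1 + j1·1) = 1 + j1 → |·| ≈ 1.4142, ∠ ≈ 45.00°
|H| = 2 · 1 / (1.4142) ≈ 1.4142
Gain = 20 log₁₀(1.4142) ≈ 3.01 dB
∠H = (0°) − (45.00°) = -45.00°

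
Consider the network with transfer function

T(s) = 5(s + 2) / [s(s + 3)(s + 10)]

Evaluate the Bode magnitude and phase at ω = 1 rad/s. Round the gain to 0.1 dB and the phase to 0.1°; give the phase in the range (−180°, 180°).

At s = jω = j1:
zero (s+2): 2 + j1 → |·| = √(2²+1²) = √5 ≈ 2.2361, ∠ = arctan(1/2) ≈ 26.57°
pole (s+3): 3 + j1 → |·| = √(3²+1²) = √10 ≈ 3.1623, ∠ = arctan(1/3) ≈ 18.43°
pole (s+10): 10 + j1 → |·| = √(10²+1²) = √101 ≈ 10.05, ∠ = arctan(1/10) ≈ 5.71°
pole at origin: |s| = 1, ∠ = 90.00° (in denominator)
|T| = 5 · 2.2361 / 31.781 ≈ 0.3518
Gain = 20 log₁₀(0.3518) ≈ -9.07 dB
∠T = 26.57° − 114.14° = -87.57°

-9.1 dB, -87.6°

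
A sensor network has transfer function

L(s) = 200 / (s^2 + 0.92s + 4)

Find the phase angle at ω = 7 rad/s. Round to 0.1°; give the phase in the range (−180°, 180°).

-171.9°

At s = jω = j7:
quadratic: (j7)² + 0.92·j7 + 4 = -45 + j6.44 → |·| ≈ 45.458, ∠ ≈ 171.86°
∠L = 0.00° − 171.86° = -171.86°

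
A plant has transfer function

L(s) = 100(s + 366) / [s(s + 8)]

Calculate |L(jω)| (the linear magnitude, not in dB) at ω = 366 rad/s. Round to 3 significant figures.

At s = jω = j366:
zero (s+366): 366 + j366 → |·| = √(366²+366²) = √267912 ≈ 517.6, ∠ = arctan(366/366) ≈ 45.00°
pole (s+8): 8 + j366 → |·| = √(8²+366²) = √134020 ≈ 366.09, ∠ = arctan(366/8) ≈ 88.75°
pole at origin: |s| = 366, ∠ = 90.00° (in denominator)
|L| = 100 · 517.6 / 1.3399e+05 ≈ 0.3863

0.386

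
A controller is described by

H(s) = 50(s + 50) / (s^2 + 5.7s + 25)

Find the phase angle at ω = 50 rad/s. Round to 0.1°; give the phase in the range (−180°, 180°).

At s = jω = j50:
zero (s+50): 50 + j50 → |·| = √(50²+50²) = √5000 ≈ 70.711, ∠ = arctan(50/50) ≈ 45.00°
quadratic: (j50)² + 5.7·j50 + 25 = -2475 + j285 → |·| ≈ 2491.4, ∠ ≈ 173.43°
∠H = 45.00° − 173.43° = -128.43°

-128.4°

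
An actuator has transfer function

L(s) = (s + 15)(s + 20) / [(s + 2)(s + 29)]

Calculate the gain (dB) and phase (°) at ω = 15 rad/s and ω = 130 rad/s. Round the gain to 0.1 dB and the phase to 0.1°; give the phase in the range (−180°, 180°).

At s = jω = j15:
zero (s+15): 15 + j15 → |·| = √(15²+15²) = √450 ≈ 21.213, ∠ = arctan(15/15) ≈ 45.00°
zero (s+20): 20 + j15 → |·| = √(20²+15²) = √625 ≈ 25, ∠ = arctan(15/20) ≈ 36.87°
pole (s+2): 2 + j15 → |·| = √(2²+15²) = √229 ≈ 15.133, ∠ = arctan(15/2) ≈ 82.41°
pole (s+29): 29 + j15 → |·| = √(29²+15²) = √1066 ≈ 32.65, ∠ = arctan(15/29) ≈ 27.35°
|L| = 1 · 530.33 / 494.09 ≈ 1.0733
Gain = 20 log₁₀(1.0733) ≈ 0.61 dB
∠L = 81.87° − 109.76° = -27.89°

At s = jω = j130:
zero (s+15): 15 + j130 → |·| = √(15²+130²) = √17125 ≈ 130.86, ∠ = arctan(130/15) ≈ 83.42°
zero (s+20): 20 + j130 → |·| = √(20²+130²) = √17300 ≈ 131.53, ∠ = arctan(130/20) ≈ 81.25°
pole (s+2): 2 + j130 → |·| = √(2²+130²) = √16904 ≈ 130.02, ∠ = arctan(130/2) ≈ 89.12°
pole (s+29): 29 + j130 → |·| = √(29²+130²) = √17741 ≈ 133.2, ∠ = arctan(130/29) ≈ 77.42°
|L| = 1 · 17212 / 17319 ≈ 0.99382
Gain = 20 log₁₀(0.99382) ≈ -0.05 dB
∠L = 164.67° − 166.54° = -1.87°

ω = 15: 0.6 dB, -27.9°; ω = 130: -0.1 dB, -1.9°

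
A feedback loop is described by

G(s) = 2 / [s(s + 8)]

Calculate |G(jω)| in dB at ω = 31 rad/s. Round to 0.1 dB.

-53.9 dB

At s = jω = j31:
pole (s+8): 8 + j31 → |·| = √(8²+31²) = √1025 ≈ 32.016, ∠ = arctan(31/8) ≈ 75.53°
pole at origin: |s| = 31, ∠ = 90.00° (in denominator)
|G| = 2 / 992.5 ≈ 0.0020151
Gain = 20 log₁₀(0.0020151) ≈ -53.91 dB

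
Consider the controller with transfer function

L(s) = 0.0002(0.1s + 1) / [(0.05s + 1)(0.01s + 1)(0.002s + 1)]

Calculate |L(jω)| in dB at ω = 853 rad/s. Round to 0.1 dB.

-92.6 dB

At ω = 853 rad/s:
zero (1 + j853·0.1) = 1 + j85.3 → |·| ≈ 85.306, ∠ ≈ 89.33°
pole (1 + j853·0.05) = 1 + j42.65 → |·| ≈ 42.662, ∠ ≈ 88.66°
pole (1 + j853·0.01) = 1 + j8.53 → |·| ≈ 8.5884, ∠ ≈ 83.31°
pole (1 + j853·0.002) = 1 + j1.706 → |·| ≈ 1.9775, ∠ ≈ 59.62°
|L| = 0.0002 · 85.306 / (42.662 · 8.5884 · 1.9775) ≈ 2.3547e-05
Gain = 20 log₁₀(2.3547e-05) ≈ -92.56 dB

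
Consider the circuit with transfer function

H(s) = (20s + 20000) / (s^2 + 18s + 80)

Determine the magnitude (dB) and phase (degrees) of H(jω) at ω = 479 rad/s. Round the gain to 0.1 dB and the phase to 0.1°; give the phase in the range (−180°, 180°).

-20.3 dB, -152.3°

Substitute s = j479:
Numerator: 20(j479) + 20000 = 20000 + j9580
Denominator: (j479)^2 + 18(j479) + 80 = -229361 + j8622
|N| = √(20000² + 9580²) ≈ 22176, ∠N ≈ 25.59°
|D| = √(229361² + 8622²) ≈ 2.2952e+05, ∠D ≈ 177.85°
|H| = 22176 / 2.2952e+05 ≈ 0.096619
Gain = 20 log₁₀(0.096619) ≈ -20.30 dB
∠H = 25.59° − 177.85° = -152.26°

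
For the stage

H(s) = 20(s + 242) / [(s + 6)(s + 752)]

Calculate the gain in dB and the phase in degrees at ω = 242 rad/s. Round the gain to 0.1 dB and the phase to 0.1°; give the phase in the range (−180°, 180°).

At s = jω = j242:
zero (s+242): 242 + j242 → |·| = √(242²+242²) = √117128 ≈ 342.24, ∠ = arctan(242/242) ≈ 45.00°
pole (s+6): 6 + j242 → |·| = √(6²+242²) = √58600 ≈ 242.07, ∠ = arctan(242/6) ≈ 88.58°
pole (s+752): 752 + j242 → |·| = √(752²+242²) = √624068 ≈ 789.98, ∠ = arctan(242/752) ≈ 17.84°
|H| = 20 · 342.24 / 1.9123e+05 ≈ 0.035794
Gain = 20 log₁₀(0.035794) ≈ -28.92 dB
∠H = 45.00° − 106.42° = -61.42°

-28.9 dB, -61.4°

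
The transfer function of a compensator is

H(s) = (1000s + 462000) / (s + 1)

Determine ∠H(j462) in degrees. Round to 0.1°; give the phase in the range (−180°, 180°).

-44.9°

Substitute s = j462:
Numerator: 1000(j462) + 462000 = 462000 + j462000
Denominator: (j462) + 1 = 1 + j462
|N| = √(462000² + 462000²) ≈ 6.5337e+05, ∠N ≈ 45.00°
|D| = √(1² + 462²) ≈ 462, ∠D ≈ 89.88°
∠H = 45.00° − 89.88° = -44.88°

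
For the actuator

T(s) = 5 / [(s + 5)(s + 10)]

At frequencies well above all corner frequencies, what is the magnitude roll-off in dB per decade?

-40 dB/decade

Each pole contributes −20 dB/decade at high frequency; each zero contributes +20 dB/decade.
Net: 0 zero(s) − 2 pole(s) → -40 dB/decade.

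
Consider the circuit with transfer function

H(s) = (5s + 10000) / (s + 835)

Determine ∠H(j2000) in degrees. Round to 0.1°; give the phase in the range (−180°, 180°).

-22.3°

Substitute s = j2000:
Numerator: 5(j2000) + 10000 = 10000 + j10000
Denominator: (j2000) + 835 = 835 + j2000
|N| = √(10000² + 10000²) ≈ 14142, ∠N ≈ 45.00°
|D| = √(835² + 2000²) ≈ 2167.3, ∠D ≈ 67.34°
∠H = 45.00° − 67.34° = -22.34°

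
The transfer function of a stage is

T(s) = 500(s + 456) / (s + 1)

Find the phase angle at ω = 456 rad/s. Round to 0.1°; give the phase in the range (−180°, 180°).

-44.9°

At s = jω = j456:
zero (s+456): 456 + j456 → |·| = √(456²+456²) = √415872 ≈ 644.88, ∠ = arctan(456/456) ≈ 45.00°
pole (s+1): 1 + j456 → |·| = √(1²+456²) = √207937 ≈ 456, ∠ = arctan(456/1) ≈ 89.87°
∠T = 45.00° − 89.87° = -44.87°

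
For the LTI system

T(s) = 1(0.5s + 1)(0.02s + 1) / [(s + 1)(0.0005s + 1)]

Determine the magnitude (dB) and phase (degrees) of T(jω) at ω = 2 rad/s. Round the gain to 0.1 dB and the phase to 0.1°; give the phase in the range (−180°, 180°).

At ω = 2 rad/s:
zero (1 + j2·0.5) = 1 + j1 → |·| ≈ 1.4142, ∠ ≈ 45.00°
zero (1 + j2·0.02) = 1 + j0.04 → |·| ≈ 1.0008, ∠ ≈ 2.29°
pole (1 + j2·1) = 1 + j2 → |·| ≈ 2.2361, ∠ ≈ 63.43°
pole (1 + j2·0.0005) = 1 + j0.001 → |·| ≈ 1, ∠ ≈ 0.06°
|T| = 1 · 1.4142 · 1.0008 / (2.2361 · 1) ≈ 0.63295
Gain = 20 log₁₀(0.63295) ≈ -3.97 dB
∠T = (45.00° + 2.29°) − (63.43° + 0.06°) = -16.20°

-4.0 dB, -16.2°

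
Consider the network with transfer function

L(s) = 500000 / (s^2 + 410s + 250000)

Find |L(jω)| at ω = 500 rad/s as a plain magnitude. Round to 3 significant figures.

2.44

At s = jω = j500:
quadratic: (j500)² + 410·j500 + 250000 = 0 + j205000 → |·| ≈ 2.05e+05, ∠ ≈ 90.00°
|L| = 500000 / 2.05e+05 ≈ 2.439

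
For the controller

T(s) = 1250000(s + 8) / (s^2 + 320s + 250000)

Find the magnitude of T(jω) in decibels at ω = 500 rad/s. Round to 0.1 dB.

71.8 dB

At s = jω = j500:
zero (s+8): 8 + j500 → |·| = √(8²+500²) = √250064 ≈ 500.06, ∠ = arctan(500/8) ≈ 89.08°
quadratic: (j500)² + 320·j500 + 250000 = 0 + j160000 → |·| ≈ 1.6e+05, ∠ ≈ 90.00°
|T| = 1250000 · 500.06 / 1.6e+05 ≈ 3906.7
Gain = 20 log₁₀(3906.7) ≈ 71.84 dB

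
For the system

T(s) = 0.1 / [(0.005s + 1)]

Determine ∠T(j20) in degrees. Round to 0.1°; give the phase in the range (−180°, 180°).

At ω = 20 rad/s:
pole (1 + j20·0.005) = 1 + j0.1 → |·| ≈ 1.005, ∠ ≈ 5.71°
∠T = (0°) − (5.71°) = -5.71°

-5.7°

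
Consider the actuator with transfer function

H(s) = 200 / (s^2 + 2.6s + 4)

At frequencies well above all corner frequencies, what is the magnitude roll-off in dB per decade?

-40 dB/decade

Each pole contributes −20 dB/decade at high frequency; each zero contributes +20 dB/decade.
Net: 0 zero(s) − 2 pole(s) → -40 dB/decade.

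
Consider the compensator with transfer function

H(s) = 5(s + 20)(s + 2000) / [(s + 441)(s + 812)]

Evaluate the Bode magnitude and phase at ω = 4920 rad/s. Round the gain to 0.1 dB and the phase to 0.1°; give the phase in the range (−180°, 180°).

14.5 dB, -7.9°

At s = jω = j4920:
zero (s+20): 20 + j4920 → |·| = √(20²+4920²) = √24206800 ≈ 4920, ∠ = arctan(4920/20) ≈ 89.77°
zero (s+2000): 2000 + j4920 → |·| = √(2000²+4920²) = √28206400 ≈ 5311, ∠ = arctan(4920/2000) ≈ 67.88°
pole (s+441): 441 + j4920 → |·| = √(441²+4920²) = √24400881 ≈ 4939.7, ∠ = arctan(4920/441) ≈ 84.88°
pole (s+812): 812 + j4920 → |·| = √(812²+4920²) = √24865744 ≈ 4986.6, ∠ = arctan(4920/812) ≈ 80.63°
|H| = 5 · 2.613e+07 / 2.4632e+07 ≈ 5.3041
Gain = 20 log₁₀(5.3041) ≈ 14.49 dB
∠H = 157.65° − 165.51° = -7.86°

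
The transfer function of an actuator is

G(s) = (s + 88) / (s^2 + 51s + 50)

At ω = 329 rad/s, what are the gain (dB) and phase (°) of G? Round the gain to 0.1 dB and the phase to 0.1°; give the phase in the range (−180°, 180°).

Substitute s = j329:
Numerator: (j329) + 88 = 88 + j329
Denominator: (j329)^2 + 51(j329) + 50 = -108191 + j16779
|N| = √(88² + 329²) ≈ 340.57, ∠N ≈ 75.03°
|D| = √(108191² + 16779²) ≈ 1.0948e+05, ∠D ≈ 171.18°
|G| = 340.57 / 1.0948e+05 ≈ 0.0031108
Gain = 20 log₁₀(0.0031108) ≈ -50.14 dB
∠G = 75.03° − 171.18° = -96.15°

-50.1 dB, -96.2°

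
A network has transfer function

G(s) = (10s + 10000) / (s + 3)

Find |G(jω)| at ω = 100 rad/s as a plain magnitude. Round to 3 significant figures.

100

Substitute s = j100:
Numerator: 10(j100) + 10000 = 10000 + j1000
Denominator: (j100) + 3 = 3 + j100
|N| = √(10000² + 1000²) ≈ 10050, ∠N ≈ 5.71°
|D| = √(3² + 100²) ≈ 100.04, ∠D ≈ 88.28°
|G| = 10050 / 100.04 ≈ 100.46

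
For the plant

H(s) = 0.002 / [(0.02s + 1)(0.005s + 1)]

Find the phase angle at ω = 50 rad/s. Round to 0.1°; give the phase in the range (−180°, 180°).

-59.0°

At ω = 50 rad/s:
pole (1 + j50·0.02) = 1 + j1 → |·| ≈ 1.4142, ∠ ≈ 45.00°
pole (1 + j50·0.005) = 1 + j0.25 → |·| ≈ 1.0308, ∠ ≈ 14.04°
∠H = (0°) − (45.00° + 14.04°) = -59.04°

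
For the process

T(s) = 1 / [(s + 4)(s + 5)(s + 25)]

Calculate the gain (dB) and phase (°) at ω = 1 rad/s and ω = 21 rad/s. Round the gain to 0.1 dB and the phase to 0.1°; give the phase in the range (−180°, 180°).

At s = jω = j1:
pole (s+4): 4 + j1 → |·| = √(4²+1²) = √17 ≈ 4.1231, ∠ = arctan(1/4) ≈ 14.04°
pole (s+5): 5 + j1 → |·| = √(5²+1²) = √26 ≈ 5.099, ∠ = arctan(1/5) ≈ 11.31°
pole (s+25): 25 + j1 → |·| = √(25²+1²) = √626 ≈ 25.02, ∠ = arctan(1/25) ≈ 2.29°
|T| = 1 / 526.01 ≈ 0.0019011
Gain = 20 log₁₀(0.0019011) ≈ -54.42 dB
∠T = 0.00° − 27.64° = -27.64°

At s = jω = j21:
pole (s+4): 4 + j21 → |·| = √(4²+21²) = √457 ≈ 21.378, ∠ = arctan(21/4) ≈ 79.22°
pole (s+5): 5 + j21 → |·| = √(5²+21²) = √466 ≈ 21.587, ∠ = arctan(21/5) ≈ 76.61°
pole (s+25): 25 + j21 → |·| = √(25²+21²) = √1066 ≈ 32.65, ∠ = arctan(21/25) ≈ 40.03°
|T| = 1 / 15068 ≈ 6.6366e-05
Gain = 20 log₁₀(6.6366e-05) ≈ -83.56 dB
∠T = 0.00° − 195.86° = -195.86° ≡ 164.14° (principal value)

ω = 1: -54.4 dB, -27.6°; ω = 21: -83.6 dB, 164.1°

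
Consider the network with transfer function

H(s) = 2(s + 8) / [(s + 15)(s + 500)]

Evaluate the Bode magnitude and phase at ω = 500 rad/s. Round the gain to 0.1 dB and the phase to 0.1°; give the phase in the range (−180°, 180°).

-51.0 dB, -44.2°

At s = jω = j500:
zero (s+8): 8 + j500 → |·| = √(8²+500²) = √250064 ≈ 500.06, ∠ = arctan(500/8) ≈ 89.08°
pole (s+15): 15 + j500 → |·| = √(15²+500²) = √250225 ≈ 500.22, ∠ = arctan(500/15) ≈ 88.28°
pole (s+500): 500 + j500 → |·| = √(500²+500²) = √500000 ≈ 707.11, ∠ = arctan(500/500) ≈ 45.00°
|H| = 2 · 500.06 / 3.5371e+05 ≈ 0.0028275
Gain = 20 log₁₀(0.0028275) ≈ -50.97 dB
∠H = 89.08° − 133.28° = -44.20°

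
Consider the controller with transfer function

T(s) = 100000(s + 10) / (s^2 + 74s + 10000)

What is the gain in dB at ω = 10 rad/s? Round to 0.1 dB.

At s = jω = j10:
zero (s+10): 10 + j10 → |·| = √(10²+10²) = √200 ≈ 14.142, ∠ = arctan(10/10) ≈ 45.00°
quadratic: (j10)² + 74·j10 + 10000 = 9900 + j740 → |·| ≈ 9927.6, ∠ ≈ 4.27°
|T| = 100000 · 14.142 / 9927.6 ≈ 142.45
Gain = 20 log₁₀(142.45) ≈ 43.07 dB

43.1 dB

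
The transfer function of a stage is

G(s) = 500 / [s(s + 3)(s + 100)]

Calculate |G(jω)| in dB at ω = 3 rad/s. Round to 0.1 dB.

-8.1 dB

At s = jω = j3:
pole (s+3): 3 + j3 → |·| = √(3²+3²) = √18 ≈ 4.2426, ∠ = arctan(3/3) ≈ 45.00°
pole (s+100): 100 + j3 → |·| = √(100²+3²) = √10009 ≈ 100.04, ∠ = arctan(3/100) ≈ 1.72°
pole at origin: |s| = 3, ∠ = 90.00° (in denominator)
|G| = 500 / 1273.3 ≈ 0.39268
Gain = 20 log₁₀(0.39268) ≈ -8.12 dB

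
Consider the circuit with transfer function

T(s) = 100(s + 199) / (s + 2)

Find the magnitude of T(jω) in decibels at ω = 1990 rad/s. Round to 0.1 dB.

40.0 dB

At s = jω = j1990:
zero (s+199): 199 + j1990 → |·| = √(199²+1990²) = √3999701 ≈ 1999.9, ∠ = arctan(1990/199) ≈ 84.29°
pole (s+2): 2 + j1990 → |·| = √(2²+1990²) = √3960104 ≈ 1990, ∠ = arctan(1990/2) ≈ 89.94°
|T| = 100 · 1999.9 / 1990 ≈ 100.5
Gain = 20 log₁₀(100.5) ≈ 40.04 dB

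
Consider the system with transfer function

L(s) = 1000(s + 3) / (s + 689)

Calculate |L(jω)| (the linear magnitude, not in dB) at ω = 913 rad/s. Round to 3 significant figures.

At s = jω = j913:
zero (s+3): 3 + j913 → |·| = √(3²+913²) = √833578 ≈ 913, ∠ = arctan(913/3) ≈ 89.81°
pole (s+689): 689 + j913 → |·| = √(689²+913²) = √1308290 ≈ 1143.8, ∠ = arctan(913/689) ≈ 52.96°
|L| = 1000 · 913 / 1143.8 ≈ 798.22

798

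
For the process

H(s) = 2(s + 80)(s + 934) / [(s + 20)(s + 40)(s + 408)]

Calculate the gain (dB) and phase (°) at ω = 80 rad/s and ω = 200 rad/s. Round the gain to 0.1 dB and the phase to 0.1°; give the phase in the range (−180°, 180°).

ω = 80: -23.2 dB, -100.6°; ω = 200: -33.1 dB, -108.8°

At s = jω = j80:
zero (s+80): 80 + j80 → |·| = √(80²+80²) = √12800 ≈ 113.14, ∠ = arctan(80/80) ≈ 45.00°
zero (s+934): 934 + j80 → |·| = √(934²+80²) = √878756 ≈ 937.42, ∠ = arctan(80/934) ≈ 4.90°
pole (s+20): 20 + j80 → |·| = √(20²+80²) = √6800 ≈ 82.462, ∠ = arctan(80/20) ≈ 75.96°
pole (s+40): 40 + j80 → |·| = √(40²+80²) = √8000 ≈ 89.443, ∠ = arctan(80/40) ≈ 63.43°
pole (s+408): 408 + j80 → |·| = √(408²+80²) = √172864 ≈ 415.77, ∠ = arctan(80/408) ≈ 11.09°
|H| = 2 · 1.0606e+05 / 3.0666e+06 ≈ 0.069171
Gain = 20 log₁₀(0.069171) ≈ -23.20 dB
∠H = 49.90° − 150.48° = -100.58°

At s = jω = j200:
zero (s+80): 80 + j200 → |·| = √(80²+200²) = √46400 ≈ 215.41, ∠ = arctan(200/80) ≈ 68.20°
zero (s+934): 934 + j200 → |·| = √(934²+200²) = √912356 ≈ 955.17, ∠ = arctan(200/934) ≈ 12.09°
pole (s+20): 20 + j200 → |·| = √(20²+200²) = √40400 ≈ 201, ∠ = arctan(200/20) ≈ 84.29°
pole (s+40): 40 + j200 → |·| = √(40²+200²) = √41600 ≈ 203.96, ∠ = arctan(200/40) ≈ 78.69°
pole (s+408): 408 + j200 → |·| = √(408²+200²) = √206464 ≈ 454.38, ∠ = arctan(200/408) ≈ 26.11°
|H| = 2 · 2.0575e+05 / 1.8628e+07 ≈ 0.02209
Gain = 20 log₁₀(0.02209) ≈ -33.12 dB
∠H = 80.29° − 189.09° = -108.80°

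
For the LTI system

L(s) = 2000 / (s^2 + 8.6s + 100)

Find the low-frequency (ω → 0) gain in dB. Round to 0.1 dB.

L(0) = 2000 / 100 = 20
20 log₁₀(20) ≈ 26.02 dB

26.0 dB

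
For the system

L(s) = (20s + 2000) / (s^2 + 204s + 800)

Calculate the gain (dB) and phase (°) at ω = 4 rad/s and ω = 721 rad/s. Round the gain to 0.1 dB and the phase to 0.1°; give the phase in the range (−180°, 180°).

Substitute s = j4:
Numerator: 20(j4) + 2000 = 2000 + j80
Denominator: (j4)^2 + 204(j4) + 800 = 784 + j816
|N| = √(2000² + 80²) ≈ 2001.6, ∠N ≈ 2.29°
|D| = √(784² + 816²) ≈ 1131.6, ∠D ≈ 46.15°
|L| = 2001.6 / 1131.6 ≈ 1.7688
Gain = 20 log₁₀(1.7688) ≈ 4.95 dB
∠L = 2.29° − 46.15° = -43.86°

Substitute s = j721:
Numerator: 20(j721) + 2000 = 2000 + j14420
Denominator: (j721)^2 + 204(j721) + 800 = -519041 + j147084
|N| = √(2000² + 14420²) ≈ 14558, ∠N ≈ 82.10°
|D| = √(519041² + 147084²) ≈ 5.3948e+05, ∠D ≈ 164.18°
|L| = 14558 / 5.3948e+05 ≈ 0.026985
Gain = 20 log₁₀(0.026985) ≈ -31.38 dB
∠L = 82.10° − 164.18° = -82.08°

ω = 4: 5.0 dB, -43.9°; ω = 721: -31.4 dB, -82.1°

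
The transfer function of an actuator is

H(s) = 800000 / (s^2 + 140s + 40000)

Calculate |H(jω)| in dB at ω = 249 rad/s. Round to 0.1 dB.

25.8 dB

At s = jω = j249:
quadratic: (j249)² + 140·j249 + 40000 = -22001 + j34860 → |·| ≈ 41222, ∠ ≈ 122.26°
|H| = 800000 / 41222 ≈ 19.407
Gain = 20 log₁₀(19.407) ≈ 25.76 dB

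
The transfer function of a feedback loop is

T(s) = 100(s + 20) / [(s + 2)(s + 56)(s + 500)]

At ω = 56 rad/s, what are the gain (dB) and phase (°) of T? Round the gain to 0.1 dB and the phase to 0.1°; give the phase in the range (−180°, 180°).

-51.5 dB, -69.0°

At s = jω = j56:
zero (s+20): 20 + j56 → |·| = √(20²+56²) = √3536 ≈ 59.464, ∠ = arctan(56/20) ≈ 70.35°
pole (s+2): 2 + j56 → |·| = √(2²+56²) = √3140 ≈ 56.036, ∠ = arctan(56/2) ≈ 87.95°
pole (s+56): 56 + j56 → |·| = √(56²+56²) = √6272 ≈ 79.196, ∠ = arctan(56/56) ≈ 45.00°
pole (s+500): 500 + j56 → |·| = √(500²+56²) = √253136 ≈ 503.13, ∠ = arctan(56/500) ≈ 6.39°
|T| = 100 · 59.464 / 2.2328e+06 ≈ 0.0026632
Gain = 20 log₁₀(0.0026632) ≈ -51.49 dB
∠T = 70.35° − 139.34° = -68.99°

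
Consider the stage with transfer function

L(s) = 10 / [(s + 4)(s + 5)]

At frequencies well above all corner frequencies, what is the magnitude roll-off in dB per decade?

-40 dB/decade

Each pole contributes −20 dB/decade at high frequency; each zero contributes +20 dB/decade.
Net: 0 zero(s) − 2 pole(s) → -40 dB/decade.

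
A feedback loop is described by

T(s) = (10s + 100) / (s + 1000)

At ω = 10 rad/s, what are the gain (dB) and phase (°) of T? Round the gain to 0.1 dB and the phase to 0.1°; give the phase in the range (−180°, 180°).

Substitute s = j10:
Numerator: 10(j10) + 100 = 100 + j100
Denominator: (j10) + 1000 = 1000 + j10
|N| = √(100² + 100²) ≈ 141.42, ∠N ≈ 45.00°
|D| = √(1000² + 10²) ≈ 1000, ∠D ≈ 0.57°
|T| = 141.42 / 1000 ≈ 0.14142
Gain = 20 log₁₀(0.14142) ≈ -16.99 dB
∠T = 45.00° − 0.57° = 44.43°

-17.0 dB, 44.4°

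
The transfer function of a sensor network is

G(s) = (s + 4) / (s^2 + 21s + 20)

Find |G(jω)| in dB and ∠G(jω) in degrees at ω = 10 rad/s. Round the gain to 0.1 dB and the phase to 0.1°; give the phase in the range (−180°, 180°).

Substitute s = j10:
Numerator: (j10) + 4 = 4 + j10
Denominator: (j10)^2 + 21(j10) + 20 = -80 + j210
|N| = √(4² + 10²) ≈ 10.77, ∠N ≈ 68.20°
|D| = √(80² + 210²) ≈ 224.72, ∠D ≈ 110.85°
|G| = 10.77 / 224.72 ≈ 0.047926
Gain = 20 log₁₀(0.047926) ≈ -26.39 dB
∠G = 68.20° − 110.85° = -42.65°

-26.4 dB, -42.7°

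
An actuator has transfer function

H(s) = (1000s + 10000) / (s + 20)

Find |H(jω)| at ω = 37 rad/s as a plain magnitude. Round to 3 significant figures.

Substitute s = j37:
Numerator: 1000(j37) + 10000 = 10000 + j37000
Denominator: (j37) + 20 = 20 + j37
|N| = √(10000² + 37000²) ≈ 38328, ∠N ≈ 74.88°
|D| = √(20² + 37²) ≈ 42.059, ∠D ≈ 61.61°
|H| = 38328 / 42.059 ≈ 911.29

911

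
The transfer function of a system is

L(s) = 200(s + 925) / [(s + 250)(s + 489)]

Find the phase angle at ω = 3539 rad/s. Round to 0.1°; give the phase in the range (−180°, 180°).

At s = jω = j3539:
zero (s+925): 925 + j3539 → |·| = √(925²+3539²) = √13380146 ≈ 3657.9, ∠ = arctan(3539/925) ≈ 75.35°
pole (s+250): 250 + j3539 → |·| = √(250²+3539²) = √12587021 ≈ 3547.8, ∠ = arctan(3539/250) ≈ 85.96°
pole (s+489): 489 + j3539 → |·| = √(489²+3539²) = √12763642 ≈ 3572.6, ∠ = arctan(3539/489) ≈ 82.13°
∠L = 75.35° − 168.09° = -92.74°

-92.7°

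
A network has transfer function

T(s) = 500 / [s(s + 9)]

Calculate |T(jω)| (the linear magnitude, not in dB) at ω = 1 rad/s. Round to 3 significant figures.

55.2

At s = jω = j1:
pole (s+9): 9 + j1 → |·| = √(9²+1²) = √82 ≈ 9.0554, ∠ = arctan(1/9) ≈ 6.34°
pole at origin: |s| = 1, ∠ = 90.00° (in denominator)
|T| = 500 / 9.0554 ≈ 55.216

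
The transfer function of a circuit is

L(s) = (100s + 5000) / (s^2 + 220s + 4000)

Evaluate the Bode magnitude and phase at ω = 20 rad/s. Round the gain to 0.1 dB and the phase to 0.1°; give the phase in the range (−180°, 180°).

-0.5 dB, -28.9°

Substitute s = j20:
Numerator: 100(j20) + 5000 = 5000 + j2000
Denominator: (j20)^2 + 220(j20) + 4000 = 3600 + j4400
|N| = √(5000² + 2000²) ≈ 5385.2, ∠N ≈ 21.80°
|D| = √(3600² + 4400²) ≈ 5685.1, ∠D ≈ 50.71°
|L| = 5385.2 / 5685.1 ≈ 0.94725
Gain = 20 log₁₀(0.94725) ≈ -0.47 dB
∠L = 21.80° − 50.71° = -28.91°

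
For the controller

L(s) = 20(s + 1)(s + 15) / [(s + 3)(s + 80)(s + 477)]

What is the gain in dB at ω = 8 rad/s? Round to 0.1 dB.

At s = jω = j8:
zero (s+1): 1 + j8 → |·| = √(1²+8²) = √65 ≈ 8.0623, ∠ = arctan(8/1) ≈ 82.87°
zero (s+15): 15 + j8 → |·| = √(15²+8²) = √289 ≈ 17, ∠ = arctan(8/15) ≈ 28.07°
pole (s+3): 3 + j8 → |·| = √(3²+8²) = √73 ≈ 8.544, ∠ = arctan(8/3) ≈ 69.44°
pole (s+80): 80 + j8 → |·| = √(80²+8²) = √6464 ≈ 80.399, ∠ = arctan(8/80) ≈ 5.71°
pole (s+477): 477 + j8 → |·| = √(477²+8²) = √227593 ≈ 477.07, ∠ = arctan(8/477) ≈ 0.96°
|L| = 20 · 137.06 / 3.2771e+05 ≈ 0.0083647
Gain = 20 log₁₀(0.0083647) ≈ -41.55 dB

-41.6 dB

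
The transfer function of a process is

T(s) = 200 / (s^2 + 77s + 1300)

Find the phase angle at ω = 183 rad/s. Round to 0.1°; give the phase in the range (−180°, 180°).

-156.4°

Substitute s = j183:
Numerator: 200 = 200 + j0
Denominator: (j183)^2 + 77(j183) + 1300 = -32189 + j14091
|N| = √(200² + 0²) ≈ 200, ∠N ≈ 0.00°
|D| = √(32189² + 14091²) ≈ 35138, ∠D ≈ 156.36°
∠T = 0.00° − 156.36° = -156.36°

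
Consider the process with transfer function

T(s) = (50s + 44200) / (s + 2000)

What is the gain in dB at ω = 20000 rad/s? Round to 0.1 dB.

33.9 dB

Substitute s = j20000:
Numerator: 50(j20000) + 44200 = 44200 + j1000000
Denominator: (j20000) + 2000 = 2000 + j20000
|N| = √(44200² + 1000000²) ≈ 1.001e+06, ∠N ≈ 87.47°
|D| = √(2000² + 20000²) ≈ 20100, ∠D ≈ 84.29°
|T| = 1.001e+06 / 20100 ≈ 49.801
Gain = 20 log₁₀(49.801) ≈ 33.94 dB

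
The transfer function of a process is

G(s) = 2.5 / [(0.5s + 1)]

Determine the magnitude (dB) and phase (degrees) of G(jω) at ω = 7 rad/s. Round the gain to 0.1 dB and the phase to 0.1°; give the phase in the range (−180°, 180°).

At ω = 7 rad/s:
pole (1 + j7·0.5) = 1 + j3.5 → |·| ≈ 3.6401, ∠ ≈ 74.05°
|G| = 2.5 · 1 / (3.6401) ≈ 0.68679
Gain = 20 log₁₀(0.68679) ≈ -3.26 dB
∠G = (0°) − (74.05°) = -74.05°

-3.3 dB, -74.1°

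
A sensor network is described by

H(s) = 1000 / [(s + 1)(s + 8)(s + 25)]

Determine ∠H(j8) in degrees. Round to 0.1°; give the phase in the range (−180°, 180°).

At s = jω = j8:
pole (s+1): 1 + j8 → |·| = √(1²+8²) = √65 ≈ 8.0623, ∠ = arctan(8/1) ≈ 82.87°
pole (s+8): 8 + j8 → |·| = √(8²+8²) = √128 ≈ 11.314, ∠ = arctan(8/8) ≈ 45.00°
pole (s+25): 25 + j8 → |·| = √(25²+8²) = √689 ≈ 26.249, ∠ = arctan(8/25) ≈ 17.74°
∠H = 0.00° − 145.61° = -145.61°

-145.6°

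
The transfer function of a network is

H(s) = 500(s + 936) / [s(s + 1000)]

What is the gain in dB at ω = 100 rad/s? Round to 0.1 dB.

13.4 dB

At s = jω = j100:
zero (s+936): 936 + j100 → |·| = √(936²+100²) = √886096 ≈ 941.33, ∠ = arctan(100/936) ≈ 6.10°
pole (s+1000): 1000 + j100 → |·| = √(1000²+100²) = √1010000 ≈ 1005, ∠ = arctan(100/1000) ≈ 5.71°
pole at origin: |s| = 100, ∠ = 90.00° (in denominator)
|H| = 500 · 941.33 / 1.005e+05 ≈ 4.6832
Gain = 20 log₁₀(4.6832) ≈ 13.41 dB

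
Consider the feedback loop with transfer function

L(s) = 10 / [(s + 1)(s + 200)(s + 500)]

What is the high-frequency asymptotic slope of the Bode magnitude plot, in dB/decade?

-60 dB/decade

Each pole contributes −20 dB/decade at high frequency; each zero contributes +20 dB/decade.
Net: 0 zero(s) − 3 pole(s) → -60 dB/decade.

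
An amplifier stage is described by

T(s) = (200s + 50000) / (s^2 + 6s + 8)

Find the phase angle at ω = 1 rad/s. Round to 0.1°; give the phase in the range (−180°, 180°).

Substitute s = j1:
Numerator: 200(j1) + 50000 = 50000 + j200
Denominator: (j1)^2 + 6(j1) + 8 = 7 + j6
|N| = √(50000² + 200²) ≈ 50000, ∠N ≈ 0.23°
|D| = √(7² + 6²) ≈ 9.2195, ∠D ≈ 40.60°
∠T = 0.23° − 40.60° = -40.37°

-40.4°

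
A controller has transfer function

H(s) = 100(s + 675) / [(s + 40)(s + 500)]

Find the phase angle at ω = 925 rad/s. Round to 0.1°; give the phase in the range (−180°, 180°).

-95.3°

At s = jω = j925:
zero (s+675): 675 + j925 → |·| = √(675²+925²) = √1311250 ≈ 1145.1, ∠ = arctan(925/675) ≈ 53.88°
pole (s+40): 40 + j925 → |·| = √(40²+925²) = √857225 ≈ 925.86, ∠ = arctan(925/40) ≈ 87.52°
pole (s+500): 500 + j925 → |·| = √(500²+925²) = √1105625 ≈ 1051.5, ∠ = arctan(925/500) ≈ 61.61°
∠H = 53.88° − 149.13° = -95.25°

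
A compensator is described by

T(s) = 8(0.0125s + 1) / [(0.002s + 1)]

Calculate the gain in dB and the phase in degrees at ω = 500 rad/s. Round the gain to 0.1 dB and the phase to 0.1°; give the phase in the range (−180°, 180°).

At ω = 500 rad/s:
zero (1 + j500·0.0125) = 1 + j6.25 → |·| ≈ 6.3295, ∠ ≈ 80.91°
pole (1 + j500·0.002) = 1 + j1 → |·| ≈ 1.4142, ∠ ≈ 45.00°
|T| = 8 · 6.3295 / (1.4142) ≈ 35.805
Gain = 20 log₁₀(35.805) ≈ 31.08 dB
∠T = (80.91°) − (45.00°) = 35.91°

31.1 dB, 35.9°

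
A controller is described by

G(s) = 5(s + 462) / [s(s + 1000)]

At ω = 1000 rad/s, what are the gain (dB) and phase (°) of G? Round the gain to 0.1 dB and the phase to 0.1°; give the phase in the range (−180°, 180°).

At s = jω = j1000:
zero (s+462): 462 + j1000 → |·| = √(462²+1000²) = √1213444 ≈ 1101.6, ∠ = arctan(1000/462) ≈ 65.20°
pole (s+1000): 1000 + j1000 → |·| = √(1000²+1000²) = √2000000 ≈ 1414.2, ∠ = arctan(1000/1000) ≈ 45.00°
pole at origin: |s| = 1000, ∠ = 90.00° (in denominator)
|G| = 5 · 1101.6 / 1.4142e+06 ≈ 0.0038948
Gain = 20 log₁₀(0.0038948) ≈ -48.19 dB
∠G = 65.20° − 135.00° = -69.80°

-48.2 dB, -69.8°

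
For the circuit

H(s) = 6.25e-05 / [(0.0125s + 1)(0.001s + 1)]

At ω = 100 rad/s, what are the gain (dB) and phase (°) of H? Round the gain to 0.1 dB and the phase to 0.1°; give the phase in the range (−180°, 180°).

At ω = 100 rad/s:
pole (1 + j100·0.0125) = 1 + j1.25 → |·| ≈ 1.6008, ∠ ≈ 51.34°
pole (1 + j100·0.001) = 1 + j0.1 → |·| ≈ 1.005, ∠ ≈ 5.71°
|H| = 6.25e-05 · 1 / (1.6008 · 1.005) ≈ 3.8849e-05
Gain = 20 log₁₀(3.8849e-05) ≈ -88.21 dB
∠H = (0°) − (51.34° + 5.71°) = -57.05°

-88.2 dB, -57.1°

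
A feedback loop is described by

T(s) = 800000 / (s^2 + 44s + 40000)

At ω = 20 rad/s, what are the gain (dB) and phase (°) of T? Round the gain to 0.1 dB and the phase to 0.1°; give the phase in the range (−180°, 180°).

At s = jω = j20:
quadratic: (j20)² + 44·j20 + 40000 = 39600 + j880 → |·| ≈ 39610, ∠ ≈ 1.27°
|T| = 800000 / 39610 ≈ 20.197
Gain = 20 log₁₀(20.197) ≈ 26.11 dB
∠T = 0.00° − 1.27° = -1.27°

26.1 dB, -1.3°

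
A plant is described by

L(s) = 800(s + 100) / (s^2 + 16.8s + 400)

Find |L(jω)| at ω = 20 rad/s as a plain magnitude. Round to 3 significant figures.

At s = jω = j20:
zero (s+100): 100 + j20 → |·| = √(100²+20²) = √10400 ≈ 101.98, ∠ = arctan(20/100) ≈ 11.31°
quadratic: (j20)² + 16.8·j20 + 400 = 0 + j336 → |·| ≈ 336, ∠ ≈ 90.00°
|L| = 800 · 101.98 / 336 ≈ 242.81

243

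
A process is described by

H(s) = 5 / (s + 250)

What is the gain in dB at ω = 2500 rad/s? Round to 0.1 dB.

-54.0 dB

At s = jω = j2500:
pole (s+250): 250 + j2500 → |·| = √(250²+2500²) = √6312500 ≈ 2512.5, ∠ = arctan(2500/250) ≈ 84.29°
|H| = 5 / 2512.5 ≈ 0.00199
Gain = 20 log₁₀(0.00199) ≈ -54.02 dB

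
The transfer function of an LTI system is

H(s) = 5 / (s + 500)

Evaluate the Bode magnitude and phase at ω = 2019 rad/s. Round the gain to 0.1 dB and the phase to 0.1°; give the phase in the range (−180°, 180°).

-52.4 dB, -76.1°

At s = jω = j2019:
pole (s+500): 500 + j2019 → |·| = √(500²+2019²) = √4326361 ≈ 2080, ∠ = arctan(2019/500) ≈ 76.09°
|H| = 5 / 2080 ≈ 0.0024038
Gain = 20 log₁₀(0.0024038) ≈ -52.38 dB
∠H = 0.00° − 76.09° = -76.09°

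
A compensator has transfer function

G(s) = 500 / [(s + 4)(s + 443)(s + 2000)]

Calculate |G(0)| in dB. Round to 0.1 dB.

G(0) = 500 / (4·443·2000) ≈ 0.00014108
20 log₁₀(0.00014108) ≈ -77.01 dB

-77.0 dB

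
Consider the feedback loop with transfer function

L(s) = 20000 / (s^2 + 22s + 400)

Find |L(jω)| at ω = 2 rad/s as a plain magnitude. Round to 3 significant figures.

50.2

At s = jω = j2:
quadratic: (j2)² + 22·j2 + 400 = 396 + j44 → |·| ≈ 398.44, ∠ ≈ 6.34°
|L| = 20000 / 398.44 ≈ 50.196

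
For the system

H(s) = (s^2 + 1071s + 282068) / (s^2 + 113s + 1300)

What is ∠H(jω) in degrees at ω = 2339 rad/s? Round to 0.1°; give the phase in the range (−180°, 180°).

Substitute s = j2339:
Numerator: (j2339)^2 + 1071(j2339) + 282068 = -5188853 + j2505069
Denominator: (j2339)^2 + 113(j2339) + 1300 = -5469621 + j264307
|N| = √(5188853² + 2505069²) ≈ 5.7619e+06, ∠N ≈ 154.23°
|D| = √(5469621² + 264307²) ≈ 5.476e+06, ∠D ≈ 177.23°
∠H = 154.23° − 177.23° = -23.00°

-23.0°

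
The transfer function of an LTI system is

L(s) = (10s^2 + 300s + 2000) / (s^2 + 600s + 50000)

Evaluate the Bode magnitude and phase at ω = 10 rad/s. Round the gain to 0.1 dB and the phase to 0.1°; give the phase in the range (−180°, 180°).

Substitute s = j10:
Numerator: 10(j10)^2 + 300(j10) + 2000 = 1000 + j3000
Denominator: (j10)^2 + 600(j10) + 50000 = 49900 + j6000
|N| = √(1000² + 3000²) ≈ 3162.3, ∠N ≈ 71.57°
|D| = √(49900² + 6000²) ≈ 50259, ∠D ≈ 6.86°
|L| = 3162.3 / 50259 ≈ 0.06292
Gain = 20 log₁₀(0.06292) ≈ -24.02 dB
∠L = 71.57° − 6.86° = 64.71°

-24.0 dB, 64.7°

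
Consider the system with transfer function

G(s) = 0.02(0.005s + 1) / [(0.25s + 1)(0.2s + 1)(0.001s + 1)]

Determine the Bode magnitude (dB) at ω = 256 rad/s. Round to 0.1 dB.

-100.4 dB

At ω = 256 rad/s:
zero (1 + j256·0.005) = 1 + j1.28 → |·| ≈ 1.6243, ∠ ≈ 52.00°
pole (1 + j256·0.25) = 1 + j64 → |·| ≈ 64.008, ∠ ≈ 89.10°
pole (1 + j256·0.2) = 1 + j51.2 → |·| ≈ 51.21, ∠ ≈ 88.88°
pole (1 + j256·0.001) = 1 + j0.256 → |·| ≈ 1.0322, ∠ ≈ 14.36°
|G| = 0.02 · 1.6243 / (64.008 · 51.21 · 1.0322) ≈ 9.6016e-06
Gain = 20 log₁₀(9.6016e-06) ≈ -100.35 dB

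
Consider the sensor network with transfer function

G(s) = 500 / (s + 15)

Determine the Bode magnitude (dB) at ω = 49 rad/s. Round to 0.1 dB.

19.8 dB

Substitute s = j49:
Numerator: 500 = 500 + j0
Denominator: (j49) + 15 = 15 + j49
|N| = √(500² + 0²) ≈ 500, ∠N ≈ 0.00°
|D| = √(15² + 49²) ≈ 51.245, ∠D ≈ 72.98°
|G| = 500 / 51.245 ≈ 9.757
Gain = 20 log₁₀(9.757) ≈ 19.79 dB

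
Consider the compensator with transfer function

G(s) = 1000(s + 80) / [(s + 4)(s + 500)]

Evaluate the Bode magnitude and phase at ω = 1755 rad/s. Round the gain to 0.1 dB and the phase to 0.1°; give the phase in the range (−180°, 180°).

At s = jω = j1755:
zero (s+80): 80 + j1755 → |·| = √(80²+1755²) = √3086425 ≈ 1756.8, ∠ = arctan(1755/80) ≈ 87.39°
pole (s+4): 4 + j1755 → |·| = √(4²+1755²) = √3080041 ≈ 1755, ∠ = arctan(1755/4) ≈ 89.87°
pole (s+500): 500 + j1755 → |·| = √(500²+1755²) = √3330025 ≈ 1824.8, ∠ = arctan(1755/500) ≈ 74.10°
|G| = 1000 · 1756.8 / 3.2025e+06 ≈ 0.54857
Gain = 20 log₁₀(0.54857) ≈ -5.22 dB
∠G = 87.39° − 163.97° = -76.58°

-5.2 dB, -76.6°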